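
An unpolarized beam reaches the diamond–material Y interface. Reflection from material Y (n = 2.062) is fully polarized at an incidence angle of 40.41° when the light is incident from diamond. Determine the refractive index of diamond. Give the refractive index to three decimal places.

At the Brewster angle, tan θ_B = n₂/n₁ with n₁ on the incident side (diamond) and n₂ on the transmitted side (material Y).
n₁ = n₂ / tan θ_B = 2.062 / tan 40.41° = 2.422.

n ≈ 2.422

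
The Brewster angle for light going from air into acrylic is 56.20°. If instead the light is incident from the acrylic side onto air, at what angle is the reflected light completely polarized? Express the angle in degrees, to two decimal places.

θ_B' ≈ 33.80°

Reversing the direction swaps n₁ and n₂, so tan θ_B' = 1/tan θ_B and θ_B' = 90° − θ_B.
Hence θ_B' = 90° − 56.20° = 33.80°.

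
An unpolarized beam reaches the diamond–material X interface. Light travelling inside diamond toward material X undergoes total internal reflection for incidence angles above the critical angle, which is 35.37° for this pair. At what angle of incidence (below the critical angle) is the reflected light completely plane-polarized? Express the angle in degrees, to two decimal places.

θ_B ≈ 30.06°

sin θ_c = n₂/n₁, so n₂/n₁ = sin 35.37° = 0.5789.
Brewster: tan θ_B = n₂/n₁ = 0.5789.
θ_B = arctan(0.5789) = 30.06°.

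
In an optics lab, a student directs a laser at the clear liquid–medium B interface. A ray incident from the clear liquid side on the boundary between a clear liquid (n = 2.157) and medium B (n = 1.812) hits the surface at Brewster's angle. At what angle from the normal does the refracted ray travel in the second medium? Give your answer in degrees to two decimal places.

θ_B = arctan(n₂/n₁) = arctan(1.812/2.157) = 40.03°.
The refracted ray is perpendicular to the reflected ray, so θ_t = 90° − θ_B = 49.97°.

θ_t ≈ 49.97°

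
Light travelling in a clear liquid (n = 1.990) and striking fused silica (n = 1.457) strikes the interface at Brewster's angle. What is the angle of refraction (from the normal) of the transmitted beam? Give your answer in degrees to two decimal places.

θ_t ≈ 53.79°

tan θ_B = n₂/n₁ = 1.457/1.990 = 0.7322, so θ_B = 36.21°.
The refracted ray is perpendicular to the reflected ray, so θ_t = 90° − θ_B = 53.79°.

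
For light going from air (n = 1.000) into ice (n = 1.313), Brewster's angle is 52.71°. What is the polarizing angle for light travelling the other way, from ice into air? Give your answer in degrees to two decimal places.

The two Brewster angles are complementary: θ_B' = 90° − θ_B = 90° − 52.71° = 37.29°.

θ_B' ≈ 37.29°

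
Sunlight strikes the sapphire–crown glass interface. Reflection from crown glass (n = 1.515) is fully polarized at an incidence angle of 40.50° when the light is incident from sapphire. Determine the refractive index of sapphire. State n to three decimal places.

Brewster's law: tan θ_B = n₂/n₁ (light incident in sapphire, refracted into crown glass).
n₁ = n₂ / tan θ_B = 1.515 / tan 40.50° = 1.774.

n ≈ 1.774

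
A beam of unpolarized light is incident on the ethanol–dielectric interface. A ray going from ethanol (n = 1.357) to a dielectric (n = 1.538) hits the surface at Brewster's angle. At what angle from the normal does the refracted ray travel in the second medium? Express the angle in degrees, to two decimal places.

θ_t ≈ 41.42°

θ_B = arctan(n₂/n₁) = arctan(1.538/1.357) = 48.58°.
The refracted ray is perpendicular to the reflected ray, so θ_t = 90° − θ_B = 41.42°.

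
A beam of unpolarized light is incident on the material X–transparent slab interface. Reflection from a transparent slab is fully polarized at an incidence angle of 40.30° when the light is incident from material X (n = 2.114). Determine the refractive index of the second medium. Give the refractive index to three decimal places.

n ≈ 1.793

At the polarizing angle, tan θ_B = n₂/n₁ with n₁ on the incident side (material X) and n₂ on the transmitted side (a transparent slab).
n₂ = n₁ tan θ_B = 2.114 × tan 40.30° = 1.793.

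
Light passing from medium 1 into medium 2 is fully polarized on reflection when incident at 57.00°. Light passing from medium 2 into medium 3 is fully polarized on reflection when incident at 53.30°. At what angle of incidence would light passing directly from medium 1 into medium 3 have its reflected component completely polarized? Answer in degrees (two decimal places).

θ_B ≈ 64.17°

tan θ_B(1→2) = n₂/n₁ = tan 57.00° = 1.5399.
tan θ_B(2→3) = n₃/n₂ = tan 53.30° = 1.3416.
So n₃/n₁ = (n₂/n₁)(n₃/n₂) = 1.5399 × 1.3416 = 2.0659.
θ_B(1→3) = arctan(2.0659) = 64.17°.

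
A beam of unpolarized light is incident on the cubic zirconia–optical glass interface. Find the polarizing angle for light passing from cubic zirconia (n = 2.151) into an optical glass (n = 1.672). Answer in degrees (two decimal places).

θ_B ≈ 37.86°

The reflected p-component vanishes when tan θ_B = n₂/n₁.
Brewster's condition: tan θ_B = n₂/n₁ = 1.672/2.151 = 0.7773.
So θ_B = arctan 0.7773 = 37.86°.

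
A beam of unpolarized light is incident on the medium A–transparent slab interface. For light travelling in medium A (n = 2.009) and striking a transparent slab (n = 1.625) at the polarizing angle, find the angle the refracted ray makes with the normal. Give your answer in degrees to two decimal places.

θ_t ≈ 51.03°

θ_B = arctan(n₂/n₁) = arctan(1.625/2.009) = 38.97°.
The refracted ray is perpendicular to the reflected ray, so θ_t = 90° − θ_B = 51.03°.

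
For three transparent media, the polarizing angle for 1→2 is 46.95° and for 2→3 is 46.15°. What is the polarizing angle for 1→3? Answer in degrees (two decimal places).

θ_B ≈ 48.10°

tan θ_B(1→2) = n₂/n₁ = tan 46.95° = 1.0705.
tan θ_B(2→3) = n₃/n₂ = tan 46.15° = 1.0410.
n₃/n₁ = 1.1144. Then tan θ_B(1→3) = n₃/n₁, so θ_B(1→3) = arctan(1.1144) = 48.10°.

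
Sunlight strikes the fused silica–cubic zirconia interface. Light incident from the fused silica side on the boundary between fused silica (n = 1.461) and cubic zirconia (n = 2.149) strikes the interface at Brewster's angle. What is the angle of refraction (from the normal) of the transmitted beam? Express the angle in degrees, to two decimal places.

θ_t ≈ 34.21°

θ_B = arctan(n₂/n₁) = arctan(2.149/1.461) = 55.79°.
The refracted ray is perpendicular to the reflected ray, so θ_t = 90° − θ_B = 34.21°.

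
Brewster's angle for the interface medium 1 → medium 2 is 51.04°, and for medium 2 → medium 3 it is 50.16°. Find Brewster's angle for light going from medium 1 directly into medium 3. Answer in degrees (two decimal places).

Each Brewster angle gives a ratio: n₂/n₁ = tan 51.04° = 1.2367, n₃/n₂ = tan 50.16° = 1.1985.
So n₃/n₁ = (n₂/n₁)(n₃/n₂) = 1.2367 × 1.1985 = 1.4822.
θ_B(1→3) = arctan(1.4822) = 55.99°.

θ_B ≈ 55.99°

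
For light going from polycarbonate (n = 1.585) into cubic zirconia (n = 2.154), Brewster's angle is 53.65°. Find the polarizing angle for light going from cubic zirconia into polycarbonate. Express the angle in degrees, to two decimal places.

θ_B' ≈ 36.35°

The two Brewster angles are complementary: θ_B' = 90° − θ_B = 90° − 53.65° = 36.35°.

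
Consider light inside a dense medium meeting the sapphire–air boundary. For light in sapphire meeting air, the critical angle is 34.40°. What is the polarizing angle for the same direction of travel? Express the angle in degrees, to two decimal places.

θ_B ≈ 29.47°

At the critical angle sin θ_c = n₂/n₁, giving n₂/n₁ = sin 34.40° = 0.5650.
Then tan θ_B = n₂/n₁ = 0.5650, so θ_B = arctan 0.5650 = 29.47°.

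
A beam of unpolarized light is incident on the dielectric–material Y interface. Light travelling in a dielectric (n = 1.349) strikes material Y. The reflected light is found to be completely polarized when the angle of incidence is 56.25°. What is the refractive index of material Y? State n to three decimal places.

Full polarization of the reflected beam means tan θ_B = n₂/n₁, where n₁ is the incident medium (a dielectric).
n₂ = n₁ tan θ_B = 1.349 × tan 56.25° = 2.019.

n ≈ 2.019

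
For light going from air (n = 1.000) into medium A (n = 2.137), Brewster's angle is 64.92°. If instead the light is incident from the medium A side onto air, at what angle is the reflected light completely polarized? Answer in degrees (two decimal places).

tan θ_B' = n₁/n₂ = 1/tan θ_B, so θ_B' = 90° − θ_B.
θ_B' = 90° − 64.92° = 25.08°.

θ_B' ≈ 25.08°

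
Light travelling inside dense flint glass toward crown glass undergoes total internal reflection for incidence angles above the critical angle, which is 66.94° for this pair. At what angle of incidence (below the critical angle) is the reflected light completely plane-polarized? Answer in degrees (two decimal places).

At the critical angle sin θ_c = n₂/n₁, giving n₂/n₁ = sin 66.94° = 0.9201.
Then tan θ_B = n₂/n₁ = 0.9201, so θ_B = arctan 0.9201 = 42.62°.

θ_B ≈ 42.62°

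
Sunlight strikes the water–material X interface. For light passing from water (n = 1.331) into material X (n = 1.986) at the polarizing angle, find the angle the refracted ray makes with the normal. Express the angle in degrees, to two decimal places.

θ_t ≈ 33.83°

tan θ_B = n₂/n₁ = 1.986/1.331 = 1.4921, so θ_B = 56.17°.
At Brewster's angle the reflected and refracted rays are perpendicular, so θ_t = 90° − θ_B = 90° − 56.17° = 33.83°.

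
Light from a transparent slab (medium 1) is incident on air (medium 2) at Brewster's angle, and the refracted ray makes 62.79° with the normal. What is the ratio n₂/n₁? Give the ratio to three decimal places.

θ_B + θ_t = 90°, so θ_B = 90° − 62.79° = 27.21°.
tan θ_B = n₂/n₁, so n₂/n₁ = tan 27.21° = 0.514.

n₂/n₁ ≈ 0.514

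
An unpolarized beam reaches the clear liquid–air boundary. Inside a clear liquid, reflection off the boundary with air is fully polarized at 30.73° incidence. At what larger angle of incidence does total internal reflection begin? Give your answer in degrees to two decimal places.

θ_c ≈ 36.47°

tan θ_B = n₂/n₁ = tan 30.73° = 0.5945.
Total internal reflection: sin θ_c = n₂/n₁ = 0.5945.
θ_c = arcsin(0.5945) = 36.47°.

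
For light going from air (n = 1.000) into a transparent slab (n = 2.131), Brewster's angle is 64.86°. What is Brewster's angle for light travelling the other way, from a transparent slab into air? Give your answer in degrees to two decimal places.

θ_B' ≈ 25.14°

Reversing the direction swaps n₁ and n₂, so tan θ_B' = 1/tan θ_B and θ_B' = 90° − θ_B.
Hence θ_B' = 90° − 64.86° = 25.14°.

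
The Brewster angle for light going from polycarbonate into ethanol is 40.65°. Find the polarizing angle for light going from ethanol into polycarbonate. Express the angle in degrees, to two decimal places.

tan θ_B' = n₁/n₂ = 1/tan θ_B, so θ_B' = 90° − θ_B.
θ_B' = 90° − 40.65° = 49.35°.

θ_B' ≈ 49.35°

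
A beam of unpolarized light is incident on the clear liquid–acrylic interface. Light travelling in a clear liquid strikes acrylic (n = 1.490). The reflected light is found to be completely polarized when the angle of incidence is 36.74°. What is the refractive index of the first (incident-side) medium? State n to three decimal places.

At the Brewster angle, tan θ_B = n₂/n₁ with n₁ on the incident side (a clear liquid) and n₂ on the transmitted side (acrylic).
n₁ = n₂ / tan θ_B = 1.490 / tan 36.74° = 1.996.

n ≈ 1.996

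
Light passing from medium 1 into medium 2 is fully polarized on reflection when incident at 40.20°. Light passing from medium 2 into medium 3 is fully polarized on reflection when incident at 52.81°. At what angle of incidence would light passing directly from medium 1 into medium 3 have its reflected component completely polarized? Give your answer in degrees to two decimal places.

θ_B ≈ 48.08°

Each Brewster angle gives a ratio: n₂/n₁ = tan 40.20° = 0.8451, n₃/n₂ = tan 52.81° = 1.3179.
So n₃/n₁ = (n₂/n₁)(n₃/n₂) = 0.8451 × 1.3179 = 1.1137.
θ_B(1→3) = arctan(1.1137) = 48.08°.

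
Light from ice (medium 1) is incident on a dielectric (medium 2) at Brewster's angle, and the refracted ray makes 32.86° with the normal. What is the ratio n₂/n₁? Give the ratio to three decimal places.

n₂/n₁ ≈ 1.548

θ_B + θ_t = 90°, so θ_B = 90° − 32.86° = 57.14°.
Then n₂/n₁ = tan θ_B = tan 57.14° = 1.548.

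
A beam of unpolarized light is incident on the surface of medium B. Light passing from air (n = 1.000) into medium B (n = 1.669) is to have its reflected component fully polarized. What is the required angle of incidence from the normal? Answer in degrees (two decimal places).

θ_B ≈ 59.07°

Here n₂/n₁ = 1.669/1.000 = 1.6690, and Brewster's law gives tan θ_B = n₂/n₁.
θ_B = arctan(1.6690) = 59.07°.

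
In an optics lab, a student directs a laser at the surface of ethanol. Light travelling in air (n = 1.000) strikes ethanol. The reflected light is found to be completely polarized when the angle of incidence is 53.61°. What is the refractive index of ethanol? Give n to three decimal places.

Full polarization of the reflected beam means tan θ_B = n₂/n₁, where n₁ is the incident medium (air).
n₂ = n₁ tan θ_B = 1.000 × tan 53.61° = 1.357.

n ≈ 1.357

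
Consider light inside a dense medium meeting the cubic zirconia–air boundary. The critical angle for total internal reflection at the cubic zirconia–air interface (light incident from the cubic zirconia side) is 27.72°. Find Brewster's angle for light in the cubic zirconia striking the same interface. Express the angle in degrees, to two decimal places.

θ_B ≈ 24.95°

At the critical angle sin θ_c = n₂/n₁, giving n₂/n₁ = sin 27.72° = 0.4652.
Then tan θ_B = n₂/n₁ = 0.4652, so θ_B = arctan 0.4652 = 24.95°.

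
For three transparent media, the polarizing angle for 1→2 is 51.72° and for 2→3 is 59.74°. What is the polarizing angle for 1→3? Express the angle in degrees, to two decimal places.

tan θ_B(1→2) = n₂/n₁ = tan 51.72° = 1.2671.
tan θ_B(2→3) = n₃/n₂ = tan 59.74° = 1.7140.
So n₃/n₁ = (n₂/n₁)(n₃/n₂) = 1.2671 × 1.7140 = 2.1719.
θ_B(1→3) = arctan(2.1719) = 65.28°.

θ_B ≈ 65.28°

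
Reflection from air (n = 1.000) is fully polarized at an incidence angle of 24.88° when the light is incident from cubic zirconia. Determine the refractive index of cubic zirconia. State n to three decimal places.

n ≈ 2.156

Brewster's law: tan θ_B = n₂/n₁ (light incident in cubic zirconia, refracted into air).
n₁ = n₂ / tan θ_B = 1.000 / tan 24.88° = 2.156.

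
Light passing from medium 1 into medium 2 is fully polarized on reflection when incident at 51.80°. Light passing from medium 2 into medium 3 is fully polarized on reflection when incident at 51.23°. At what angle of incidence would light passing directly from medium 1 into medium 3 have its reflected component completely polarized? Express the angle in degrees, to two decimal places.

θ_B ≈ 57.71°

n₂/n₁ = tan 51.80° = 1.2708 and n₃/n₂ = tan 51.23° = 1.2451.
n₃/n₁ = 1.5822. Then tan θ_B(1→3) = n₃/n₁, so θ_B(1→3) = arctan(1.5822) = 57.71°.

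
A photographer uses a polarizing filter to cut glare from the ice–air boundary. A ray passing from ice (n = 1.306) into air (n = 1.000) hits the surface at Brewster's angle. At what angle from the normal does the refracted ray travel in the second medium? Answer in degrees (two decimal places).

θ_t ≈ 52.56°

tan θ_B = n₂/n₁ = 1.000/1.306 = 0.7657, so θ_B = 37.44°.
Since θ_B + θ_t = 90° at Brewster incidence, θ_t = 90° − 37.44° = 52.56°.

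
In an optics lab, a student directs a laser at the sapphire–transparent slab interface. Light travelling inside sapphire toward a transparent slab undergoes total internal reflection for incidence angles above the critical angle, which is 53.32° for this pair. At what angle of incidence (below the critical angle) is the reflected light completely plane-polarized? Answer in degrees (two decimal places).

θ_B ≈ 38.73°

sin θ_c = n₂/n₁, so n₂/n₁ = sin 53.32° = 0.8020.
Brewster: tan θ_B = n₂/n₁ = 0.8020.
θ_B = arctan(0.8020) = 38.73°.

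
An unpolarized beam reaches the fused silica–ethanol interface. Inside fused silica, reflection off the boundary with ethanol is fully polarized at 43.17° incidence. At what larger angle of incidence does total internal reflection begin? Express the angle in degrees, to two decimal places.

θ_c ≈ 69.73°

n₂/n₁ = tan 43.17° = 0.9381; the critical angle satisfies sin θ_c = n₂/n₁.
θ_c = arcsin(0.9381) = 69.73°.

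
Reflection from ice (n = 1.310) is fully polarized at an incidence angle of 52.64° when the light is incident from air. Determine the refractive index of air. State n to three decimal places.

n ≈ 1.000

At Brewster's angle, tan θ_B = n₂/n₁ with n₁ on the incident side (air) and n₂ on the transmitted side (ice).
n₁ = n₂ / tan θ_B = 1.310 / tan 52.64° = 1.000.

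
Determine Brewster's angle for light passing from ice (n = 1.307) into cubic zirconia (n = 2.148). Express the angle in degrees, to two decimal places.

The reflected p-component vanishes when tan θ_B = n₂/n₁.
tan θ_B = n₂/n₁ = 2.148/1.307 = 1.6435.
So θ_B = arctan 1.6435 = 58.68°.

θ_B ≈ 58.68°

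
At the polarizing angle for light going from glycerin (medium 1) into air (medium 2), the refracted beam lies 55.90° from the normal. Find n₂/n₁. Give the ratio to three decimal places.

n₂/n₁ ≈ 0.677

At Brewster incidence θ_B = 90° − θ_t = 90° − 55.90° = 34.10°.
tan θ_B = n₂/n₁, so n₂/n₁ = tan 34.10° = 0.677.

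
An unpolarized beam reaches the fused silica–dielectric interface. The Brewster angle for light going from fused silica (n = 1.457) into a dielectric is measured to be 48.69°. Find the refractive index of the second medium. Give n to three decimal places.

n ≈ 1.658

At the Brewster angle, tan θ_B = n₂/n₁ with n₁ on the incident side (fused silica) and n₂ on the transmitted side (a dielectric).
n₂ = n₁ tan θ_B = 1.457 × tan 48.69° = 1.658.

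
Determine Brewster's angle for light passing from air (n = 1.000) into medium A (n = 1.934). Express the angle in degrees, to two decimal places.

At Brewster's angle the reflected and refracted rays are perpendicular, which with Snell's law gives tan θ_B = n₂/n₁.
tan θ_B = n₂/n₁ = 1.934/1.000 = 1.9340.
θ_B = arctan(1.9340) = 62.66°.

θ_B ≈ 62.66°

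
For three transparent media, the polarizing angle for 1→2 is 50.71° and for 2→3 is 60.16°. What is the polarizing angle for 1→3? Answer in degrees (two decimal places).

θ_B ≈ 64.86°

Each Brewster angle gives a ratio: n₂/n₁ = tan 50.71° = 1.2222, n₃/n₂ = tan 60.16° = 1.7433.
n₃/n₁ = 2.1306. Then tan θ_B(1→3) = n₃/n₁, so θ_B(1→3) = arctan(2.1306) = 64.86°.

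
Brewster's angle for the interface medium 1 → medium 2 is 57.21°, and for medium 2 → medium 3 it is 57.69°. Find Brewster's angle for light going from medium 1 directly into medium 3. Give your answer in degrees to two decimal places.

n₂/n₁ = tan 57.21° = 1.5523 and n₃/n₂ = tan 57.69° = 1.5812.
n₃/n₁ = 2.4545. Then tan θ_B(1→3) = n₃/n₁, so θ_B(1→3) = arctan(2.4545) = 67.83°.

θ_B ≈ 67.83°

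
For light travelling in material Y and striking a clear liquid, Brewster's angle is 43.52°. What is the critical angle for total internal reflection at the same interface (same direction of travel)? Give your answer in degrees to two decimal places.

θ_c ≈ 71.74°

tan θ_B = n₂/n₁ = tan 43.52° = 0.9496.
Total internal reflection: sin θ_c = n₂/n₁ = 0.9496.
θ_c = arcsin(0.9496) = 71.74°.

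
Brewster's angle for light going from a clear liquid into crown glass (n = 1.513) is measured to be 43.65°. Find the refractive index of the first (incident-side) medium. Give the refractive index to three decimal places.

n ≈ 1.586

Full polarization of the reflected beam means tan θ_B = n₂/n₁, where n₁ is the incident medium (a clear liquid).
n₁ = n₂ / tan θ_B = 1.513 / tan 43.65° = 1.586.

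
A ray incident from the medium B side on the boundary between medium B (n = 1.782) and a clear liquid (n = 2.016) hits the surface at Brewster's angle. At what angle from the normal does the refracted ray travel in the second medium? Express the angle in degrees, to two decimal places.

θ_t ≈ 41.47°

tan θ_B = n₂/n₁ = 2.016/1.782 = 1.1313, so θ_B = 48.53°.
At Brewster's angle the reflected and refracted rays are perpendicular, so θ_t = 90° − θ_B = 90° − 48.53° = 41.47°.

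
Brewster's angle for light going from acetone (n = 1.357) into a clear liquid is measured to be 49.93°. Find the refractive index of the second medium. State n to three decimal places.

At Brewster's angle, tan θ_B = n₂/n₁ with n₁ on the incident side (acetone) and n₂ on the transmitted side (a clear liquid).
n₂ = n₁ tan θ_B = 1.357 × tan 49.93° = 1.613.

n ≈ 1.613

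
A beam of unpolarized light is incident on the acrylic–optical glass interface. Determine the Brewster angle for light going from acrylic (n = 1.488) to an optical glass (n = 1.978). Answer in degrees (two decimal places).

At Brewster's angle the reflected and refracted rays are perpendicular, which with Snell's law gives tan θ_B = n₂/n₁.
tan θ_B = n₂/n₁ = 1.978/1.488 = 1.3293. Taking the arctangent, θ_B = 53.05°.

θ_B ≈ 53.05°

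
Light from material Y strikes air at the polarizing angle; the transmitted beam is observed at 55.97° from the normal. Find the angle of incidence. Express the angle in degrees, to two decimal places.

θ_B ≈ 34.03°

Brewster's condition makes the reflected and refracted beams perpendicular: θ_B + θ_t = 90°.
So θ_B = 90° − θ_t = 90° − 55.97° = 34.03°.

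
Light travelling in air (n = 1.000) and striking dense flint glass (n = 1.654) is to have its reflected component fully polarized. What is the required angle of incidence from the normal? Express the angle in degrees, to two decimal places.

θ_B ≈ 58.84°

Brewster's condition: tan θ_B = n₂/n₁ = 1.654/1.000 = 1.6540.
So θ_B = arctan 1.6540 = 58.84°.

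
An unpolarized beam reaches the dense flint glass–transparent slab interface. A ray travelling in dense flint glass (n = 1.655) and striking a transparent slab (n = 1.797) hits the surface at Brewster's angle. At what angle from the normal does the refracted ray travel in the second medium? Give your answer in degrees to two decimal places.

θ_t ≈ 42.64°

First find Brewster's angle: tan θ_B = 1.797/1.655 = 1.0858, giving θ_B = 47.36°.
Since θ_B + θ_t = 90° at Brewster incidence, θ_t = 90° − 47.36° = 42.64°.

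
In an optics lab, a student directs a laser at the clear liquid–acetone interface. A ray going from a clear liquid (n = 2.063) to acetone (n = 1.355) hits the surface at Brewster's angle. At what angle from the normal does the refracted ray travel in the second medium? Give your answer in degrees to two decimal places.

θ_B = arctan(n₂/n₁) = arctan(1.355/2.063) = 33.30°.
At Brewster's angle the reflected and refracted rays are perpendicular, so θ_t = 90° − θ_B = 90° − 33.30° = 56.70°.

θ_t ≈ 56.70°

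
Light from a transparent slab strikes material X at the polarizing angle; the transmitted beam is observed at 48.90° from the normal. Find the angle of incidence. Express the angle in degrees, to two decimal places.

At Brewster's angle the reflected and refracted rays are perpendicular, so θ_B + θ_t = 90°.
So θ_B = 90° − θ_t = 90° − 48.90° = 41.10°.

θ_B ≈ 41.10°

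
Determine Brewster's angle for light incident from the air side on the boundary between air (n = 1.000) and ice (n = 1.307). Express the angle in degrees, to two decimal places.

The reflected p-component vanishes when tan θ_B = n₂/n₁.
Here n₂/n₁ = 1.307/1.000 = 1.3070, and Brewster's law gives tan θ_B = n₂/n₁. Taking the arctangent, θ_B = 52.58°.

θ_B ≈ 52.58°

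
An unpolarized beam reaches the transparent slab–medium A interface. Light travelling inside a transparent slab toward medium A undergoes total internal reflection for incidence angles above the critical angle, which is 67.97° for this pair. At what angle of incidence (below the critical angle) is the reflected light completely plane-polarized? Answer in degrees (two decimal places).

θ_B ≈ 42.83°

At the critical angle sin θ_c = n₂/n₁, giving n₂/n₁ = sin 67.97° = 0.9270.
Then tan θ_B = n₂/n₁ = 0.9270, so θ_B = arctan 0.9270 = 42.83°.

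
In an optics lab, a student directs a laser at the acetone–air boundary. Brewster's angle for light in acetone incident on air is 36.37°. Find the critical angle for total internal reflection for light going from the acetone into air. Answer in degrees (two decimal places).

n₂/n₁ = tan 36.37° = 0.7365; the critical angle satisfies sin θ_c = n₂/n₁.
θ_c = arcsin(0.7365) = 47.43°.

θ_c ≈ 47.43°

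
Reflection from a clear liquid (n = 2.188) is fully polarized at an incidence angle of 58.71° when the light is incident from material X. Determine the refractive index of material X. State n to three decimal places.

Full polarization of the reflected beam means tan θ_B = n₂/n₁, where n₁ is the incident medium (material X).
n₁ = n₂ / tan θ_B = 2.188 / tan 58.71° = 1.330.

n ≈ 1.330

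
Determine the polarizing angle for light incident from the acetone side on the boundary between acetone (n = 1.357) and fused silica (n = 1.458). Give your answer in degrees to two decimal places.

At Brewster's angle the reflected and refracted rays are perpendicular, which with Snell's law gives tan θ_B = n₂/n₁.
Brewster's condition: tan θ_B = n₂/n₁ = 1.458/1.357 = 1.0744.
So θ_B = arctan 1.0744 = 47.05°.

θ_B ≈ 47.05°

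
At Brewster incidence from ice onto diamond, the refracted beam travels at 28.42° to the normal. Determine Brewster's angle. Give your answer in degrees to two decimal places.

θ_B ≈ 61.58°

Since the reflected and refracted rays are at right angles at the polarizing angle, θ_B + θ_t = 90°.
So θ_B = 90° − θ_t = 90° − 28.42° = 61.58°.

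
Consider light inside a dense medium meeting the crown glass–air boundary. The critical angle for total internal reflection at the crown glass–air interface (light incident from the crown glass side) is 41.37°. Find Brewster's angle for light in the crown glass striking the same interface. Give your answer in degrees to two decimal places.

θ_B ≈ 33.46°

n₂/n₁ = sin θ_c = sin 41.37° = 0.6609.
tan θ_B equals the same ratio, so θ_B = arctan(0.6609) = 33.46°.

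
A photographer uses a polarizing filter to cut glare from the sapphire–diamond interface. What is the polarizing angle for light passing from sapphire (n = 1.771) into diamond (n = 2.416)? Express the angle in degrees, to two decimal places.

Brewster's condition: tan θ_B = n₂/n₁ = 2.416/1.771 = 1.3642.
So θ_B = arctan 1.3642 = 53.76°.

θ_B ≈ 53.76°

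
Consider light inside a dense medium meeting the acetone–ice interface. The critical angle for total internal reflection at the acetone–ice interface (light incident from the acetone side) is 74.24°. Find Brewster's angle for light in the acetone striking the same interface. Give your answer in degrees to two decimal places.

θ_B ≈ 43.90°

n₂/n₁ = sin θ_c = sin 74.24° = 0.9624.
tan θ_B equals the same ratio, so θ_B = arctan(0.9624) = 43.90°.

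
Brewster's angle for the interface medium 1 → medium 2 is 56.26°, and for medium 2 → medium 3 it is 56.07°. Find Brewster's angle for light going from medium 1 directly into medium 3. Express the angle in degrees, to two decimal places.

θ_B ≈ 65.80°

tan θ_B(1→2) = n₂/n₁ = tan 56.26° = 1.4972.
tan θ_B(2→3) = n₃/n₂ = tan 56.07° = 1.4865.
Multiplying, n₃/n₁ = 1.4972 × 1.4865 = 2.2255, and θ_B(1→3) = arctan 2.2255 = 65.80°.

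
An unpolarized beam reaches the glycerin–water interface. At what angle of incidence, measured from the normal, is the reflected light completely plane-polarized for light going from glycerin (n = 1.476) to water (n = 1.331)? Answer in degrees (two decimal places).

θ_B ≈ 42.04°

Brewster's condition: tan θ_B = n₂/n₁ = 1.331/1.476 = 0.9018.
θ_B = arctan(0.9018) = 42.04°.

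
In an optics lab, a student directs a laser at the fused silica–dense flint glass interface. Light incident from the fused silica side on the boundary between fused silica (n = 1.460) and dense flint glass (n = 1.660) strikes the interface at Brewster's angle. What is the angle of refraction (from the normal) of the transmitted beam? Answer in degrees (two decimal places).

θ_B = arctan(n₂/n₁) = arctan(1.660/1.460) = 48.67°.
Since θ_B + θ_t = 90° at Brewster incidence, θ_t = 90° − 48.67° = 41.33°.

θ_t ≈ 41.33°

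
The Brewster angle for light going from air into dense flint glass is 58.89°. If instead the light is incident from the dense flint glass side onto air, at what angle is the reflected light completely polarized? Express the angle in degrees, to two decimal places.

The two Brewster angles are complementary: θ_B' = 90° − θ_B = 90° − 58.89° = 31.11°.

θ_B' ≈ 31.11°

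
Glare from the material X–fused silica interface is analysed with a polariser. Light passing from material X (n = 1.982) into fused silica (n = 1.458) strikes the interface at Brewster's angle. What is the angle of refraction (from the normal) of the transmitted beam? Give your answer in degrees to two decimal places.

First find Brewster's angle: tan θ_B = 1.458/1.982 = 0.7356, giving θ_B = 36.34°.
At Brewster's angle the reflected and refracted rays are perpendicular, so θ_t = 90° − θ_B = 90° − 36.34° = 53.66°.

θ_t ≈ 53.66°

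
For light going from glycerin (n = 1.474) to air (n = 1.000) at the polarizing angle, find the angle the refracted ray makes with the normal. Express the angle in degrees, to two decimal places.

tan θ_B = n₂/n₁ = 1.000/1.474 = 0.6784, so θ_B = 34.15°.
The refracted ray is perpendicular to the reflected ray, so θ_t = 90° − θ_B = 55.85°.

θ_t ≈ 55.85°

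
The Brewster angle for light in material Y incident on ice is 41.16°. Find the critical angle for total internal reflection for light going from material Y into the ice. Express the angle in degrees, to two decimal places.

θ_c ≈ 60.95°

From Brewster, n₂/n₁ = tan θ_B = tan 41.16° = 0.8742.
Then sin θ_c = n₂/n₁ = 0.8742, so θ_c = arcsin 0.8742 = 60.95°.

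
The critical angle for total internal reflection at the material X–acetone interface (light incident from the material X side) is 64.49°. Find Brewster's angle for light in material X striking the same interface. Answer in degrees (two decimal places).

n₂/n₁ = sin θ_c = sin 64.49° = 0.9025.
tan θ_B equals the same ratio, so θ_B = arctan(0.9025) = 42.07°.

θ_B ≈ 42.07°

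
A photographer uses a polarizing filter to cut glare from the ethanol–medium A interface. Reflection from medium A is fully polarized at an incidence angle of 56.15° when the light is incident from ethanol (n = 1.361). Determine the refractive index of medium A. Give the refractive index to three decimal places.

n ≈ 2.029

At the Brewster angle, tan θ_B = n₂/n₁ with n₁ on the incident side (ethanol) and n₂ on the transmitted side (medium A).
n₂ = n₁ tan θ_B = 1.361 × tan 56.15° = 2.029.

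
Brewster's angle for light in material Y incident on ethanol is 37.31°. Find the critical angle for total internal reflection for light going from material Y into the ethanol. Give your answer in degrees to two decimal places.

θ_c ≈ 49.65°

n₂/n₁ = tan 37.31° = 0.7621; the critical angle satisfies sin θ_c = n₂/n₁.
θ_c = arcsin(0.7621) = 49.65°.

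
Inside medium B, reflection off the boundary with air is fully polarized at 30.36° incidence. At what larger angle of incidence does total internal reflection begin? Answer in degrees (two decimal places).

tan θ_B = n₂/n₁ = tan 30.36° = 0.5858.
Total internal reflection: sin θ_c = n₂/n₁ = 0.5858.
θ_c = arcsin(0.5858) = 35.86°.

θ_c ≈ 35.86°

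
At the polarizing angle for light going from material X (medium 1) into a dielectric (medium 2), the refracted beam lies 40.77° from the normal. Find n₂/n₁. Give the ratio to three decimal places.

n₂/n₁ ≈ 1.160

At Brewster incidence θ_B = 90° − θ_t = 90° − 40.77° = 49.23°.
tan θ_B = n₂/n₁, so n₂/n₁ = tan 49.23° = 1.160.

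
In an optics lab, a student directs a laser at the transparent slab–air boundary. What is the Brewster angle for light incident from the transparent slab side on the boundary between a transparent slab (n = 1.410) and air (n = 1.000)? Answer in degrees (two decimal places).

At Brewster's angle the reflected and refracted rays are perpendicular, which with Snell's law gives tan θ_B = n₂/n₁.
Brewster's condition: tan θ_B = n₂/n₁ = 1.000/1.410 = 0.7092. Taking the arctangent, θ_B = 35.35°.

θ_B ≈ 35.35°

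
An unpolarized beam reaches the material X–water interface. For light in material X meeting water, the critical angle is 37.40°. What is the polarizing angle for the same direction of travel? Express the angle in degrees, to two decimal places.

θ_B ≈ 31.27°

n₂/n₁ = sin θ_c = sin 37.40° = 0.6074.
tan θ_B equals the same ratio, so θ_B = arctan(0.6074) = 31.27°.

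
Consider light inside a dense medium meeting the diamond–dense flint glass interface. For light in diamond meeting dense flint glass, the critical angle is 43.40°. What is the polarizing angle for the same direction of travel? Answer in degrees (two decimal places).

θ_B ≈ 34.49°

n₂/n₁ = sin θ_c = sin 43.40° = 0.6871.
tan θ_B equals the same ratio, so θ_B = arctan(0.6871) = 34.49°.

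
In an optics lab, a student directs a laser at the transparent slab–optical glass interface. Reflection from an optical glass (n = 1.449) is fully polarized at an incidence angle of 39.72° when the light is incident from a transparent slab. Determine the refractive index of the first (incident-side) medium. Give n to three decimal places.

n ≈ 1.744

At Brewster's angle, tan θ_B = n₂/n₁ with n₁ on the incident side (a transparent slab) and n₂ on the transmitted side (an optical glass).
n₁ = n₂ / tan θ_B = 1.449 / tan 39.72° = 1.744.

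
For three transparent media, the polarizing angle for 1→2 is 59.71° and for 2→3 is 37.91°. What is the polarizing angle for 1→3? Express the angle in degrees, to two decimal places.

θ_B ≈ 53.13°

Each Brewster angle gives a ratio: n₂/n₁ = tan 59.71° = 1.7120, n₃/n₂ = tan 37.91° = 0.7788.
So n₃/n₁ = (n₂/n₁)(n₃/n₂) = 1.7120 × 0.7788 = 1.3332.
θ_B(1→3) = arctan(1.3332) = 53.13°.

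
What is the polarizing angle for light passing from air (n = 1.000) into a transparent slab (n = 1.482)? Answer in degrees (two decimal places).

Here n₂/n₁ = 1.482/1.000 = 1.4820, and Brewster's law gives tan θ_B = n₂/n₁.
θ_B = arctan(1.4820) = 55.99°.

θ_B ≈ 55.99°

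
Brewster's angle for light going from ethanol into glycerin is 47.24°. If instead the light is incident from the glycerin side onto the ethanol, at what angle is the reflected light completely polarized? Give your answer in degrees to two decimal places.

tan θ_B' = n₁/n₂ = 1/tan θ_B, so θ_B' = 90° − θ_B.
θ_B' = 90° − 47.24° = 42.76°.

θ_B' ≈ 42.76°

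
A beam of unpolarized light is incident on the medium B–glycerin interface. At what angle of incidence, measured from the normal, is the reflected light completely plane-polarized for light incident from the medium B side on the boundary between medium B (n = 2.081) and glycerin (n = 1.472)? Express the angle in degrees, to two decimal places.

θ_B ≈ 35.27°

At Brewster's angle the reflected and refracted rays are perpendicular, which with Snell's law gives tan θ_B = n₂/n₁.
Brewster's condition: tan θ_B = n₂/n₁ = 1.472/2.081 = 0.7074. Taking the arctangent, θ_B = 35.27°.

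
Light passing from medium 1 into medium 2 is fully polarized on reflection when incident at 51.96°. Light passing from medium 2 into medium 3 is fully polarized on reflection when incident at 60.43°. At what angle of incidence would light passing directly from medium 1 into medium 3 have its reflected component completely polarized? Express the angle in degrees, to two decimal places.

n₂/n₁ = tan 51.96° = 1.2781 and n₃/n₂ = tan 60.43° = 1.7625.
So n₃/n₁ = (n₂/n₁)(n₃/n₂) = 1.2781 × 1.7625 = 2.2526.
θ_B(1→3) = arctan(2.2526) = 66.06°.

θ_B ≈ 66.06°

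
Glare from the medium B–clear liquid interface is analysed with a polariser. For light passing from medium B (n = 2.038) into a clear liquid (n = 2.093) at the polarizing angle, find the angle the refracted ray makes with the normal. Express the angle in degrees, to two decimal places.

θ_t ≈ 44.24°

First find Brewster's angle: tan θ_B = 2.093/2.038 = 1.0270, giving θ_B = 45.76°.
Since θ_B + θ_t = 90° at Brewster incidence, θ_t = 90° − 45.76° = 44.24°.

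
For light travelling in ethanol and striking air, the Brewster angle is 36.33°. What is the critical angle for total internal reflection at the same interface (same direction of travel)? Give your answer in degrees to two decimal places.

θ_c ≈ 47.34°

tan θ_B = n₂/n₁ = tan 36.33° = 0.7354.
Total internal reflection: sin θ_c = n₂/n₁ = 0.7354.
θ_c = arcsin(0.7354) = 47.34°.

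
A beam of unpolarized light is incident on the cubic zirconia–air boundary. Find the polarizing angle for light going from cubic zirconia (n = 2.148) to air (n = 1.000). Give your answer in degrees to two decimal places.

θ_B ≈ 24.96°

Brewster's condition: tan θ_B = n₂/n₁ = 1.000/2.148 = 0.4655.
θ_B = arctan(0.4655) = 24.96°.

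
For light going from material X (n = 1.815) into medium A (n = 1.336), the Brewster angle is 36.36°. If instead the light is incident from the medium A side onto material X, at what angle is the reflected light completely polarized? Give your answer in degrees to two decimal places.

tan θ_B' = n₁/n₂ = 1/tan θ_B, so θ_B' = 90° − θ_B.
θ_B' = 90° − 36.36° = 53.64°.

θ_B' ≈ 53.64°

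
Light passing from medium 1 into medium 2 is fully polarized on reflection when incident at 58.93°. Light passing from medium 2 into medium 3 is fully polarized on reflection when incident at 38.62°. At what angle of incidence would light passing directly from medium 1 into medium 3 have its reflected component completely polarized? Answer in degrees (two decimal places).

n₂/n₁ = tan 58.93° = 1.6597 and n₃/n₂ = tan 38.62° = 0.7989.
Multiplying, n₃/n₁ = 1.6597 × 0.7989 = 1.3259, and θ_B(1→3) = arctan 1.3259 = 52.98°.

θ_B ≈ 52.98°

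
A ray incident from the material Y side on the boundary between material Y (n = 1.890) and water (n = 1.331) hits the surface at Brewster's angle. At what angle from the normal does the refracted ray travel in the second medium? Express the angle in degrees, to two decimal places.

θ_t ≈ 54.85°

θ_B = arctan(n₂/n₁) = arctan(1.331/1.890) = 35.15°.
Since θ_B + θ_t = 90° at Brewster incidence, θ_t = 90° − 35.15° = 54.85°.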